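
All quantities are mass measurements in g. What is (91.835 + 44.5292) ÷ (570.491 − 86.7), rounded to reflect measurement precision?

2.819 × 10⁻¹

91.835 + 44.5292 = 136.3642, limited to 3 d.p. → 6 s.f.; 570.491 − 86.7 = 483.791, limited to 1 d.p. → 4 s.f.
Carrying full precision, 136.3642 ÷ 483.791 = 0.281865929709…; keep min(6, 4) = 4 s.f.
Rounded to 4 significant figures: 2.819 × 10⁻¹.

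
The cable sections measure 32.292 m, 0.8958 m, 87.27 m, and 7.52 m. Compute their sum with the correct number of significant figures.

32.292 m + 0.8958 m + 87.27 m + 7.52 m = 127.9778 m.
Addition/subtraction keeps the fewest decimal places: 32.292 → 3 decimal places, 0.8958 → 4 decimal places, 87.27 → 2 decimal places, 7.52 → 2 decimal places; limit is 2.
Rounded to 2 decimal places: 127.98 m.

127.98 m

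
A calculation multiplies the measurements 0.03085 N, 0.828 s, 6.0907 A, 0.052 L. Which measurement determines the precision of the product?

0.03085 N → 4 s.f.; 0.828 s → 3 s.f.; 6.0907 A → 5 s.f.; 0.052 L → 2 s.f.
The fewest is 2 significant figures, from 0.052 L.

0.052 L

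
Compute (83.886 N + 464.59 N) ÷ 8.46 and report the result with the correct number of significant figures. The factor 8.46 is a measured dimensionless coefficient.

83.886 N + 464.59 N = 548.476 N; the sum is limited to 2 decimal places (5 s.f.).
Carrying full precision, 548.476 ÷ 8.46 = 64.831678487… N; 8.46 has 3 s.f., so the result keeps min(5, 3) = 3 s.f.
Rounded to 3 significant figures: 64.8 N.

64.8 N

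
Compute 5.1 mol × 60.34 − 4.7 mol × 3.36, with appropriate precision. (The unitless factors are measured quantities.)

2.9 × 10² mol

5.1 × 60.34 = 307.734 → 3.1 × 10² mol (2 s.f., last digit at the 10^1 place).
4.7 × 3.36 = 15.792 → 16 mol (2 s.f., last digit at the 10^0 place).
Difference: 291.942 mol; keep the coarser place, 10^1.
Result: 2.9 × 10² mol.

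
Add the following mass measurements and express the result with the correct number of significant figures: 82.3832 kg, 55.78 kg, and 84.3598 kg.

222.52 kg

82.3832 kg + 55.78 kg + 84.3598 kg = 222.5230 kg.
Addition/subtraction keeps the fewest decimal places: 82.3832 → 4 decimal places, 55.78 → 2 decimal places, 84.3598 → 4 decimal places; limit is 2.
Rounded to 2 decimal places: 222.52 kg.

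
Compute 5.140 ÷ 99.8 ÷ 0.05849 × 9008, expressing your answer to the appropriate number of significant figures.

5.140 ÷ 99.8 ÷ 0.05849 × 9008 = 7931.9384195…
Multiplication/division keeps the fewest significant figures: 5.140 → 4 s.f., 99.8 → 3 s.f., 0.05849 → 4 s.f., 9008 → 4 s.f.; limit is 3.
Rounded to 3 significant figures: 7.93 × 10³.

7.93 × 10³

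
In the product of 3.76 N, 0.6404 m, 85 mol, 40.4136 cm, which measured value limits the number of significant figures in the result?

3.76 N → 3 s.f.; 0.6404 m → 4 s.f.; 85 mol → 2 s.f.; 40.4136 cm → 6 s.f.
The fewest is 2 significant figures, from 85 mol.

85 mol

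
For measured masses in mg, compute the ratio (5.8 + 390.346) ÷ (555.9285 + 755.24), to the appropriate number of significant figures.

0.3021

5.8 + 390.346 = 396.146, limited to 1 d.p. → 4 s.f.; 555.9285 + 755.24 = 1311.1685, limited to 2 d.p. → 6 s.f.
Carrying full precision, 396.146 ÷ 1311.1685 = 0.30213202956…; keep min(4, 6) = 4 s.f.
Rounded to 4 significant figures: 0.3021.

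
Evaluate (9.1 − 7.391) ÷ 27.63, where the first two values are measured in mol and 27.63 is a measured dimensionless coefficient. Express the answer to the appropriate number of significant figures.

0.062 mol

9.1 mol − 7.391 mol = 1.709 mol; the difference is limited to 1 decimal place (2 s.f.).
Carrying full precision, 1.709 ÷ 27.63 = 0.06185305827… mol; 27.63 has 4 s.f., so the result keeps min(2, 4) = 2 s.f.
Rounded to 2 significant figures: 0.062 mol.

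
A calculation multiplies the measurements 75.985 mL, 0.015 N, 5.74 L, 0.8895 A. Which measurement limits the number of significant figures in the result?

0.015 N

75.985 mL → 5 s.f.; 0.015 N → 2 s.f.; 5.74 L → 3 s.f.; 0.8895 A → 4 s.f.
The fewest is 2 significant figures, from 0.015 N.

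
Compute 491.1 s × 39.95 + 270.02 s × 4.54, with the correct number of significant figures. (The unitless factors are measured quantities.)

2.085 × 10^4 s

491.1 × 39.95 = 19619.445 → 1.962 × 10^4 s (4 s.f., last digit at the 10^1 place).
270.02 × 4.54 = 1225.8908 → 1.23 × 10^3 s (3 s.f., last digit at the 10^1 place).
Sum: 20845.3358 s; keep the coarser place, 10^1.
Result: 2.085 × 10^4 s.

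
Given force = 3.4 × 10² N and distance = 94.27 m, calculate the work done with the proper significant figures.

work done = 3.4 × 10² N × 94.27 m = 32051.8 J.
3.4 × 10² has 2 significant figures; 94.27 has 4.
Division/multiplication keeps the fewest: 2 significant figures.
Rounded: 3.2 × 10⁴ J.

3.2 × 10⁴ J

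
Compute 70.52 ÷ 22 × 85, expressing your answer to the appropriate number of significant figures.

2.7 × 10^2

70.52 ÷ 22 × 85 = 272.463636364…
Multiplication/division keeps the fewest significant figures: 70.52 → 4 s.f., 22 → 2 s.f., 85 → 2 s.f.; limit is 2.
Rounded to 2 significant figures: 2.7 × 10^2.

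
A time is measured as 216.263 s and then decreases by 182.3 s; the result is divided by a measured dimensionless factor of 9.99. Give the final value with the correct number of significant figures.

3.40 s

216.263 s − 182.3 s = 33.963 s; the difference is limited to 1 decimal place (3 s.f.).
Carrying full precision, 33.963 ÷ 9.99 = 3.3996996997… s; 9.99 has 3 s.f., so the result keeps min(3, 3) = 3 s.f.
Rounded to 3 significant figures: 3.40 s.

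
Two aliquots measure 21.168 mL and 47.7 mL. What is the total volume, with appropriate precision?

68.9 mL

21.168 mL + 47.7 mL = 68.868 mL.
Addition/subtraction keeps the fewest decimal places: 21.168 → 3 decimal places, 47.7 → 1 decimal place; limit is 1.
Rounded to 1 decimal place: 68.9 mL.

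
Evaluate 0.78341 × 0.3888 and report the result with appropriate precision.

0.3046

0.78341 × 0.3888 = 0.304589808
Multiplication/division keeps the fewest significant figures: 0.78341 → 5 s.f., 0.3888 → 4 s.f.; limit is 4.
Rounded to 4 significant figures: 0.3046.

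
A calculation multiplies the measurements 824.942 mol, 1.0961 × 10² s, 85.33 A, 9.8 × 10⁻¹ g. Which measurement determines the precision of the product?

9.8 × 10⁻¹ g

824.942 mol → 6 s.f.; 1.0961 × 10² s → 5 s.f.; 85.33 A → 4 s.f.; 9.8 × 10⁻¹ g → 2 s.f.
The fewest is 2 significant figures, from 9.8 × 10⁻¹ g.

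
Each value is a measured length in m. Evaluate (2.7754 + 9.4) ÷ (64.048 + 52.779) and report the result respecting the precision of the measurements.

2.7754 + 9.4 = 12.1754, limited to 1 d.p. → 3 s.f.; 64.048 + 52.779 = 116.827, limited to 3 d.p. → 6 s.f.
Carrying full precision, 12.1754 ÷ 116.827 = 0.104217347017…; keep min(3, 6) = 3 s.f.
Rounded to 3 significant figures: 1.04 × 10^-1.

1.04 × 10^-1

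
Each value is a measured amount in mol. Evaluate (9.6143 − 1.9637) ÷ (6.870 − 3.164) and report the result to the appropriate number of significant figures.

2.064

9.6143 − 1.9637 = 7.6506, limited to 4 d.p. → 5 s.f.; 6.870 − 3.164 = 3.706, limited to 3 d.p. → 4 s.f.
Carrying full precision, 7.6506 ÷ 3.706 = 2.06438208311…; keep min(5, 4) = 4 s.f.
Rounded to 4 significant figures: 2.064.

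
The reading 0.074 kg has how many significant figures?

2

0.074: leading zeros are not significant.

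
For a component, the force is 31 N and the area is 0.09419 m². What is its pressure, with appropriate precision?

pressure = 31 N ÷ 0.09419 m² = 329.121987472… Pa.
31 has 2 significant figures; 0.09419 has 4.
Division/multiplication keeps the fewest: 2 significant figures.
Rounded: 3.3 × 10^2 Pa.

3.3 × 10^2 Pa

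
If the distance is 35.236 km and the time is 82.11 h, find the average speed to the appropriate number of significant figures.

0.4291 km/h

average speed = 35.236 km ÷ 82.11 h = 0.429131652661… km/h.
35.236 has 5 significant figures; 82.11 has 4.
Division/multiplication keeps the fewest: 4 significant figures.
Rounded: 0.4291 km/h.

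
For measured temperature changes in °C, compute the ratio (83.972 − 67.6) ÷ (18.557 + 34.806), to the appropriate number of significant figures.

0.307

83.972 − 67.6 = 16.372, limited to 1 d.p. → 3 s.f.; 18.557 + 34.806 = 53.363, limited to 3 d.p. → 5 s.f.
Carrying full precision, 16.372 ÷ 53.363 = 0.306804340086…; keep min(3, 5) = 3 s.f.
Rounded to 3 significant figures: 0.307.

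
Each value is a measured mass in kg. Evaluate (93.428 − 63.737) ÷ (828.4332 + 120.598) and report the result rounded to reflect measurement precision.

0.031286

93.428 − 63.737 = 29.691, limited to 3 d.p. → 5 s.f.; 828.4332 + 120.598 = 949.0312, limited to 3 d.p. → 6 s.f.
Carrying full precision, 29.691 ÷ 949.0312 = 0.0312855889248…; keep min(5, 6) = 5 s.f.
Rounded to 5 significant figures: 0.031286.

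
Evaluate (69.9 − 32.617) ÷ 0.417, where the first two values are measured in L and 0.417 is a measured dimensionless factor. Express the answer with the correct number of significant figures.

89.4 L

69.9 L − 32.617 L = 37.283 L; the difference is limited to 1 decimal place (3 s.f.).
Carrying full precision, 37.283 ÷ 0.417 = 89.4076738609… L; 0.417 has 3 s.f., so the result keeps min(3, 3) = 3 s.f.
Rounded to 3 significant figures: 89.4 L.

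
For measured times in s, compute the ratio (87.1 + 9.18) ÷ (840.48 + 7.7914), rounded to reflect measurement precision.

87.1 + 9.18 = 96.28, limited to 1 d.p. → 3 s.f.; 840.48 + 7.7914 = 848.2714, limited to 2 d.p. → 5 s.f.
Carrying full precision, 96.28 ÷ 848.2714 = 0.113501410044…; keep min(3, 5) = 3 s.f.
Rounded to 3 significant figures: 1.14 × 10⁻¹.

1.14 × 10⁻¹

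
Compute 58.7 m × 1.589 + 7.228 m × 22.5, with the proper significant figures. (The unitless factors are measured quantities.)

256 m

58.7 × 1.589 = 93.2743 → 93.3 m (3 s.f., last digit at the 10^-1 place).
7.228 × 22.5 = 162.63 → 163 m (3 s.f., last digit at the 10^0 place).
Sum: 255.9043 m; keep the coarser place, 10^0.
Result: 256 m.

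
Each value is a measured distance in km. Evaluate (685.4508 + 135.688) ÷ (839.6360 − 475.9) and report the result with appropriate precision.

685.4508 + 135.688 = 821.1388, limited to 3 d.p. → 6 s.f.; 839.6360 − 475.9 = 363.7360, limited to 1 d.p. → 4 s.f.
Carrying full precision, 821.1388 ÷ 363.7360 = 2.2575131414…; keep min(6, 4) = 4 s.f.
Rounded to 4 significant figures: 2.258.

2.258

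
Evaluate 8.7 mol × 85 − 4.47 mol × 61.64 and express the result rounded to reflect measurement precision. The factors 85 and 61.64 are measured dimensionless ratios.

8.7 × 85 = 739.5 → 7.4 × 10² mol (2 s.f., last digit at the 10^1 place).
4.47 × 61.64 = 275.5308 → 276 mol (3 s.f., last digit at the 10^0 place).
Difference: 463.9692 mol; keep the coarser place, 10^1.
Result: 4.6 × 10² mol.

4.6 × 10² mol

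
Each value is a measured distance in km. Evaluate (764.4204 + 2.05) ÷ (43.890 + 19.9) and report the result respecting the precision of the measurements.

12.0

764.4204 + 2.05 = 766.4704, limited to 2 d.p. → 5 s.f.; 43.890 + 19.9 = 63.790, limited to 1 d.p. → 3 s.f.
Carrying full precision, 766.4704 ÷ 63.790 = 12.0155259445…; keep min(5, 3) = 3 s.f.
Rounded to 3 significant figures: 12.0.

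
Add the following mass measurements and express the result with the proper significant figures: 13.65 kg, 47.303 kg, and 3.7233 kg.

64.68 kg

13.65 kg + 47.303 kg + 3.7233 kg = 64.6763 kg.
Addition/subtraction keeps the fewest decimal places: 13.65 → 2 decimal places, 47.303 → 3 decimal places, 3.7233 → 4 decimal places; limit is 2.
Rounded to 2 decimal places: 64.68 kg.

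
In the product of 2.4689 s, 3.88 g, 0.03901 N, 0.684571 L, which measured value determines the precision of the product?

2.4689 s → 5 s.f.; 3.88 g → 3 s.f.; 0.03901 N → 4 s.f.; 0.684571 L → 6 s.f.
The fewest is 3 significant figures, from 3.88 g.

3.88 g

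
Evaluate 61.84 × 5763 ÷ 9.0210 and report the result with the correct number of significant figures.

3.951 × 10^4

61.84 × 5763 ÷ 9.0210 = 39506.0325906…
Multiplication/division keeps the fewest significant figures: 61.84 → 4 s.f., 5763 → 4 s.f., 9.0210 → 5 s.f.; limit is 4.
Rounded to 4 significant figures: 3.951 × 10^4.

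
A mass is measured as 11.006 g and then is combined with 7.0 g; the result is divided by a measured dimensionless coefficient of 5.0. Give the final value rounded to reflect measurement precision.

11.006 g + 7.0 g = 18.006 g; the sum is limited to 1 decimal place (3 s.f.).
Carrying full precision, 18.006 ÷ 5.0 = 3.6012 g; 5.0 has 2 s.f., so the result keeps min(3, 2) = 2 s.f.
Rounded to 2 significant figures: 3.6 g.

3.6 g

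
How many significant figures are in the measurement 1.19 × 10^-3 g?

1.19 × 10^-3: in scientific notation every digit of the coefficient is significant.

3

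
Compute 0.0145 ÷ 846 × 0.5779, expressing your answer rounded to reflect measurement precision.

9.90 × 10^-6

0.0145 ÷ 846 × 0.5779 = 0.00000990490543735…
Multiplication/division keeps the fewest significant figures: 0.0145 → 3 s.f., 846 → 3 s.f., 0.5779 → 4 s.f.; limit is 3.
Rounded to 3 significant figures: 9.90 × 10^-6.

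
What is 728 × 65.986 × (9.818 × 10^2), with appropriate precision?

728 × 65.986 × (9.818 × 10^2) = 47163519.8944
Multiplication/division keeps the fewest significant figures: 728 → 3 s.f., 65.986 → 5 s.f., 9.818 × 10^2 → 4 s.f.; limit is 3.
Rounded to 3 significant figures: 4.72 × 10^7.

4.72 × 10^7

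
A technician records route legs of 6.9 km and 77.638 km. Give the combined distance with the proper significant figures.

6.9 km + 77.638 km = 84.538 km.
Addition/subtraction keeps the fewest decimal places: 6.9 → 1 decimal place, 77.638 → 3 decimal places; limit is 1.
Rounded to 1 decimal place: 84.5 km.

84.5 km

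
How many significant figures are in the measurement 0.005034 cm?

0.005034: leading zeros are not significant; zeros between nonzero digits are significant.

4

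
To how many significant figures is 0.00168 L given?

3

0.00168: leading zeros are not significant.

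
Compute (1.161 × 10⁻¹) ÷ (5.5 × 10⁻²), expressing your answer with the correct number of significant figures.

(1.161 × 10⁻¹) ÷ (5.5 × 10⁻²) = 2.11090909091…
Multiplication/division keeps the fewest significant figures: 1.161 × 10⁻¹ → 4 s.f., 5.5 × 10⁻² → 2 s.f.; limit is 2.
Rounded to 2 significant figures: 2.1.

2.1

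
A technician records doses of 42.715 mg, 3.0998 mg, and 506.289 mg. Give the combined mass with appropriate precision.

42.715 mg + 3.0998 mg + 506.289 mg = 552.1038 mg.
Addition/subtraction keeps the fewest decimal places: 42.715 → 3 decimal places, 3.0998 → 4 decimal places, 506.289 → 3 decimal places; limit is 3.
Rounded to 3 decimal places: 552.104 mg.

552.104 mg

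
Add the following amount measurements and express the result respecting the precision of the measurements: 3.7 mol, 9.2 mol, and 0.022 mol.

3.7 mol + 9.2 mol + 0.022 mol = 12.922 mol.
Addition/subtraction keeps the fewest decimal places: 3.7 → 1 decimal place, 9.2 → 1 decimal place, 0.022 → 3 decimal places; limit is 1.
Rounded to 1 decimal place: 12.9 mol.

12.9 mol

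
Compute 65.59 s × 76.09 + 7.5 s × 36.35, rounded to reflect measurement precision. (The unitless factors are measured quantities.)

65.59 × 76.09 = 4990.7431 → 4991 s (4 s.f., last digit at the 10^0 place).
7.5 × 36.35 = 272.625 → 2.7 × 10^2 s (2 s.f., last digit at the 10^1 place).
Sum: 5263.3681 s; keep the coarser place, 10^1.
Result: 5.26 × 10^3 s.

5.26 × 10^3 s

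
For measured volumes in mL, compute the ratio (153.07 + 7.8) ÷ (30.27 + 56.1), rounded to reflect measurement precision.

1.86

153.07 + 7.8 = 160.87, limited to 1 d.p. → 4 s.f.; 30.27 + 56.1 = 86.37, limited to 1 d.p. → 3 s.f.
Carrying full precision, 160.87 ÷ 86.37 = 1.8625680213…; keep min(4, 3) = 3 s.f.
Rounded to 3 significant figures: 1.86.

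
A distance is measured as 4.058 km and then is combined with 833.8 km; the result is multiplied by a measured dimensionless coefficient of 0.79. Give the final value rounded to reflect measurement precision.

4.058 km + 833.8 km = 837.858 km; the sum is limited to 1 decimal place (4 s.f.).
Carrying full precision, 837.858 × 0.79 = 661.90782 km; 0.79 has 2 s.f., so the result keeps min(4, 2) = 2 s.f.
Rounded to 2 significant figures: 6.6 × 10² km.

6.6 × 10² km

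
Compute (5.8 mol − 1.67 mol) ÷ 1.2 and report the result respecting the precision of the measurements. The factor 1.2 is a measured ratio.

5.8 mol − 1.67 mol = 4.13 mol; the difference is limited to 1 decimal place (2 s.f.).
Carrying full precision, 4.13 ÷ 1.2 = 3.44166666667… mol; 1.2 has 2 s.f., so the result keeps min(2, 2) = 2 s.f.
Rounded to 2 significant figures: 3.4 mol.

3.4 mol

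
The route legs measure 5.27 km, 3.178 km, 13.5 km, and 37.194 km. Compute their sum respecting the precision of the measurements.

59.1 km

5.27 km + 3.178 km + 13.5 km + 37.194 km = 59.142 km.
Addition/subtraction keeps the fewest decimal places: 5.27 → 2 decimal places, 3.178 → 3 decimal places, 13.5 → 1 decimal place, 37.194 → 3 decimal places; limit is 1.
Rounded to 1 decimal place: 59.1 km.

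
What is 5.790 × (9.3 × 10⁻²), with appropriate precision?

5.790 × (9.3 × 10⁻²) = 0.53847
Multiplication/division keeps the fewest significant figures: 5.790 → 4 s.f., 9.3 × 10⁻² → 2 s.f.; limit is 2.
Rounded to 2 significant figures: 0.54.

0.54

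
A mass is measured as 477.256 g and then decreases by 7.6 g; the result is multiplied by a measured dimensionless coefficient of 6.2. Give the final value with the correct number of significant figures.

477.256 g − 7.6 g = 469.656 g; the difference is limited to 1 decimal place (4 s.f.).
Carrying full precision, 469.656 × 6.2 = 2911.8672 g; 6.2 has 2 s.f., so the result keeps min(4, 2) = 2 s.f.
Rounded to 2 significant figures: 2.9 × 10^3 g.

2.9 × 10^3 g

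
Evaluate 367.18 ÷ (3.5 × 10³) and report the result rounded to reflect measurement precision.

0.10

367.18 ÷ (3.5 × 10³) = 0.104908571429…
Multiplication/division keeps the fewest significant figures: 367.18 → 5 s.f., 3.5 × 10³ → 2 s.f.; limit is 2.
Rounded to 2 significant figures: 0.10.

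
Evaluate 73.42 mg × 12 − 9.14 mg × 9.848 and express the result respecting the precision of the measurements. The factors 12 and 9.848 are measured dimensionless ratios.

73.42 × 12 = 881.04 → 8.8 × 10² mg (2 s.f., last digit at the 10^1 place).
9.14 × 9.848 = 90.01072 → 90.0 mg (3 s.f., last digit at the 10^-1 place).
Difference: 791.02928 mg; keep the coarser place, 10^1.
Result: 7.9 × 10² mg.

7.9 × 10² mg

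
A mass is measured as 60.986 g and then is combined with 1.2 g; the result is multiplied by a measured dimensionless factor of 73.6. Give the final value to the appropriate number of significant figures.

60.986 g + 1.2 g = 62.186 g; the sum is limited to 1 decimal place (3 s.f.).
Carrying full precision, 62.186 × 73.6 = 4576.8896 g; 73.6 has 3 s.f., so the result keeps min(3, 3) = 3 s.f.
Rounded to 3 significant figures: 4.58 × 10^3 g.

4.58 × 10^3 g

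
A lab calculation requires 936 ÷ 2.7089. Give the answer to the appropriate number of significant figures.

346

936 ÷ 2.7089 = 345.527704972…
Multiplication/division keeps the fewest significant figures: 936 → 3 s.f., 2.7089 → 5 s.f.; limit is 3.
Rounded to 3 significant figures: 346.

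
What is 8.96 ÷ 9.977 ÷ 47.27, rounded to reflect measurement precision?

8.96 ÷ 9.977 ÷ 47.27 = 0.0189986365722…
Multiplication/division keeps the fewest significant figures: 8.96 → 3 s.f., 9.977 → 4 s.f., 47.27 → 4 s.f.; limit is 3.
Rounded to 3 significant figures: 0.0190.

0.0190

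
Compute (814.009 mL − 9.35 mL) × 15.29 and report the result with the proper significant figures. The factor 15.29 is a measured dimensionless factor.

814.009 mL − 9.35 mL = 804.659 mL; the difference is limited to 2 decimal places (5 s.f.).
Carrying full precision, 804.659 × 15.29 = 12303.23611 mL; 15.29 has 4 s.f., so the result keeps min(5, 4) = 4 s.f.
Rounded to 4 significant figures: 1.230 × 10⁴ mL.

1.230 × 10⁴ mL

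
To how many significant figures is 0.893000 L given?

6

0.893000: leading zeros are not significant; trailing zeros after a decimal point are significant.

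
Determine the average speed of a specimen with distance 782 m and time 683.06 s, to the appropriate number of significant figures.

1.14 m/s

average speed = 782 m ÷ 683.06 s = 1.14484818318… m/s.
782 has 3 significant figures; 683.06 has 5.
Division/multiplication keeps the fewest: 3 significant figures.
Rounded: 1.14 m/s.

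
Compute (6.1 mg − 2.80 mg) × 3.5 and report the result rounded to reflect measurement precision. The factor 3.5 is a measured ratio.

12 mg

6.1 mg − 2.80 mg = 3.30 mg; the difference is limited to 1 decimal place (2 s.f.).
Carrying full precision, 3.30 × 3.5 = 11.55 mg; 3.5 has 2 s.f., so the result keeps min(2, 2) = 2 s.f.
Rounded to 2 significant figures: 12 mg.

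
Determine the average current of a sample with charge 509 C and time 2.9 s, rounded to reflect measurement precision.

average current = 509 C ÷ 2.9 s = 175.517241379… A.
509 has 3 significant figures; 2.9 has 2.
Division/multiplication keeps the fewest: 2 significant figures.
Rounded: 1.8 × 10^2 A.

1.8 × 10^2 A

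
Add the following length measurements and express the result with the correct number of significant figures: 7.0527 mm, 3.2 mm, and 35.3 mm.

45.6 mm

7.0527 mm + 3.2 mm + 35.3 mm = 45.5527 mm.
Addition/subtraction keeps the fewest decimal places: 7.0527 → 4 decimal places, 3.2 → 1 decimal place, 35.3 → 1 decimal place; limit is 1.
Rounded to 1 decimal place: 45.6 mm.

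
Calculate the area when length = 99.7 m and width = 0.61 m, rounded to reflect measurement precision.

area = 99.7 m × 0.61 m = 60.817 m².
99.7 has 3 significant figures; 0.61 has 2.
Division/multiplication keeps the fewest: 2 significant figures.
Rounded: 61 m².

61 m²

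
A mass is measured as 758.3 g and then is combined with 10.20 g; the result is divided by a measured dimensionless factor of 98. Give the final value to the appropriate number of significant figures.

7.8 g

758.3 g + 10.20 g = 768.50 g; the sum is limited to 1 decimal place (4 s.f.).
Carrying full precision, 768.50 ÷ 98 = 7.84183673469… g; 98 has 2 s.f., so the result keeps min(4, 2) = 2 s.f.
Rounded to 2 significant figures: 7.8 g.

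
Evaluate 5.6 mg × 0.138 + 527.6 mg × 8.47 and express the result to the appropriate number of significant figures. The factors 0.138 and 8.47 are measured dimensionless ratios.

5.6 × 0.138 = 0.7728 → 0.77 mg (2 s.f., last digit at the 10^-2 place).
527.6 × 8.47 = 4468.772 → 4.47 × 10^3 mg (3 s.f., last digit at the 10^1 place).
Sum: 4469.5448 mg; keep the coarser place, 10^1.
Result: 4.47 × 10^3 mg.

4.47 × 10^3 mg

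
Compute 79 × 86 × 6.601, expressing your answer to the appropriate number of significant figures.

79 × 86 × 6.601 = 44847.194
Multiplication/division keeps the fewest significant figures: 79 → 2 s.f., 86 → 2 s.f., 6.601 → 4 s.f.; limit is 2.
Rounded to 2 significant figures: 4.5 × 10⁴.

4.5 × 10⁴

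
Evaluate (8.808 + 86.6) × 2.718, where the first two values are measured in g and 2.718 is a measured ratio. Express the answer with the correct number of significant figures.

8.808 g + 86.6 g = 95.408 g; the sum is limited to 1 decimal place (3 s.f.).
Carrying full precision, 95.408 × 2.718 = 259.318944 g; 2.718 has 4 s.f., so the result keeps min(3, 4) = 3 s.f.
Rounded to 3 significant figures: 259 g.

259 g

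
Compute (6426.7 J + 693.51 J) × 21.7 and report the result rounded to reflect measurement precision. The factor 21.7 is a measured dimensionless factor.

6426.7 J + 693.51 J = 7120.21 J; the sum is limited to 1 decimal place (5 s.f.).
Carrying full precision, 7120.21 × 21.7 = 154508.557 J; 21.7 has 3 s.f., so the result keeps min(5, 3) = 3 s.f.
Rounded to 3 significant figures: 1.55 × 10⁵ J.

1.55 × 10⁵ J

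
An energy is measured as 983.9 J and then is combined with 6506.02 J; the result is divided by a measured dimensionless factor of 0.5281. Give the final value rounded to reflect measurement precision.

1.418 × 10^4 J

983.9 J + 6506.02 J = 7489.92 J; the sum is limited to 1 decimal place (5 s.f.).
Carrying full precision, 7489.92 ÷ 0.5281 = 14182.7684151… J; 0.5281 has 4 s.f., so the result keeps min(5, 4) = 4 s.f.
Rounded to 4 significant figures: 1.418 × 10^4 J.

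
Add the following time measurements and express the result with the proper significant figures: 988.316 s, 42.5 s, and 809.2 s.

1840.0 s

988.316 s + 42.5 s + 809.2 s = 1840.016 s.
Addition/subtraction keeps the fewest decimal places: 988.316 → 3 decimal places, 42.5 → 1 decimal place, 809.2 → 1 decimal place; limit is 1.
Rounded to 1 decimal place: 1840.0 s.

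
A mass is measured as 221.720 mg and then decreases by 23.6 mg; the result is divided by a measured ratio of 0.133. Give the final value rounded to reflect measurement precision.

221.720 mg − 23.6 mg = 198.120 mg; the difference is limited to 1 decimal place (4 s.f.).
Carrying full precision, 198.120 ÷ 0.133 = 1489.62406015… mg; 0.133 has 3 s.f., so the result keeps min(4, 3) = 3 s.f.
Rounded to 3 significant figures: 1.49 × 10³ mg.

1.49 × 10³ mg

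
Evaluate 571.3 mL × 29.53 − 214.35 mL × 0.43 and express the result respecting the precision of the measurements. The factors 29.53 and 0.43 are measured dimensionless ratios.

571.3 × 29.53 = 16870.489 → 1.687 × 10^4 mL (4 s.f., last digit at the 10^1 place).
214.35 × 0.43 = 92.1705 → 92 mL (2 s.f., last digit at the 10^0 place).
Difference: 16778.3185 mL; keep the coarser place, 10^1.
Result: 1.678 × 10^4 mL.

1.678 × 10^4 mL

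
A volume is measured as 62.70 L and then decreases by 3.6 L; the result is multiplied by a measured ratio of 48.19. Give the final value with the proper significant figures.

2.85 × 10^3 L

62.70 L − 3.6 L = 59.10 L; the difference is limited to 1 decimal place (3 s.f.).
Carrying full precision, 59.10 × 48.19 = 2848.029 L; 48.19 has 4 s.f., so the result keeps min(3, 4) = 3 s.f.
Rounded to 3 significant figures: 2.85 × 10^3 L.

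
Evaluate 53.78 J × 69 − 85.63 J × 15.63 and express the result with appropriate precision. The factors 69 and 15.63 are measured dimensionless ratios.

53.78 × 69 = 3710.82 → 3.7 × 10^3 J (2 s.f., last digit at the 10^2 place).
85.63 × 15.63 = 1338.3969 → 1338 J (4 s.f., last digit at the 10^0 place).
Difference: 2372.4231 J; keep the coarser place, 10^2.
Result: 2.4 × 10^3 J.

2.4 × 10^3 J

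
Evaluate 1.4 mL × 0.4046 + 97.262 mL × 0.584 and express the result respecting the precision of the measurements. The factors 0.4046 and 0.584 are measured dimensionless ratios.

57.4 mL

1.4 × 0.4046 = 0.56644 → 0.57 mL (2 s.f., last digit at the 10^-2 place).
97.262 × 0.584 = 56.801008 → 56.8 mL (3 s.f., last digit at the 10^-1 place).
Sum: 57.367448 mL; keep the coarser place, 10^-1.
Result: 57.4 mL.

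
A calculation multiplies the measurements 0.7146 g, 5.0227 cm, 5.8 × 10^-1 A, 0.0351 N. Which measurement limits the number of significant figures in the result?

0.7146 g → 4 s.f.; 5.0227 cm → 5 s.f.; 5.8 × 10^-1 A → 2 s.f.; 0.0351 N → 3 s.f.
The fewest is 2 significant figures, from 5.8 × 10^-1 A.

5.8 × 10^-1 A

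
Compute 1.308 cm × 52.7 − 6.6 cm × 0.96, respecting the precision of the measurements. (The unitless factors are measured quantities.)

62.6 cm

1.308 × 52.7 = 68.9316 → 68.9 cm (3 s.f., last digit at the 10^-1 place).
6.6 × 0.96 = 6.336 → 6.3 cm (2 s.f., last digit at the 10^-1 place).
Difference: 62.5956 cm; keep the coarser place, 10^-1.
Result: 62.6 cm.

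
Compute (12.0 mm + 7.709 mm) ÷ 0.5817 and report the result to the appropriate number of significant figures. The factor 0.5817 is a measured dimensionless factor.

12.0 mm + 7.709 mm = 19.709 mm; the sum is limited to 1 decimal place (3 s.f.).
Carrying full precision, 19.709 ÷ 0.5817 = 33.8817259756… mm; 0.5817 has 4 s.f., so the result keeps min(3, 4) = 3 s.f.
Rounded to 3 significant figures: 33.9 mm.

33.9 mm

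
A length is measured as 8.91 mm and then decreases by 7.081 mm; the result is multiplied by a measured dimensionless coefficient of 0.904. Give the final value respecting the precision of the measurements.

1.65 mm

8.91 mm − 7.081 mm = 1.829 mm; the difference is limited to 2 decimal places (3 s.f.).
Carrying full precision, 1.829 × 0.904 = 1.653416 mm; 0.904 has 3 s.f., so the result keeps min(3, 3) = 3 s.f.
Rounded to 3 significant figures: 1.65 mm.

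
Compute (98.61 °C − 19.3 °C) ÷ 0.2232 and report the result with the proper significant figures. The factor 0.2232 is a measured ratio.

355 °C

98.61 °C − 19.3 °C = 79.31 °C; the difference is limited to 1 decimal place (3 s.f.).
Carrying full precision, 79.31 ÷ 0.2232 = 355.331541219… °C; 0.2232 has 4 s.f., so the result keeps min(3, 4) = 3 s.f.
Rounded to 3 significant figures: 355 °C.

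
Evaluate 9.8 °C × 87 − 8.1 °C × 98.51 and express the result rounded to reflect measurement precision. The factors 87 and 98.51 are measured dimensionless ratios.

9.8 × 87 = 852.6 → 8.5 × 10² °C (2 s.f., last digit at the 10^1 place).
8.1 × 98.51 = 797.931 → 8.0 × 10² °C (2 s.f., last digit at the 10^1 place).
Difference: 54.669 °C; keep the coarser place, 10^1.
Result: 5 × 10¹ °C.

5 × 10¹ °C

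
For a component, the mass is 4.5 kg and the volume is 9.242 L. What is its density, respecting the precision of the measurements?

density = 4.5 kg ÷ 9.242 L = 0.486907595758… kg/L.
4.5 has 2 significant figures; 9.242 has 4.
Division/multiplication keeps the fewest: 2 significant figures.
Rounded: 0.49 kg/L.

0.49 kg/L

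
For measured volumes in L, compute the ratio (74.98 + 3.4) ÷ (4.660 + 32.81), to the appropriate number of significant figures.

74.98 + 3.4 = 78.38, limited to 1 d.p. → 3 s.f.; 4.660 + 32.81 = 37.470, limited to 2 d.p. → 4 s.f.
Carrying full precision, 78.38 ÷ 37.470 = 2.09180677876…; keep min(3, 4) = 3 s.f.
Rounded to 3 significant figures: 2.09.

2.09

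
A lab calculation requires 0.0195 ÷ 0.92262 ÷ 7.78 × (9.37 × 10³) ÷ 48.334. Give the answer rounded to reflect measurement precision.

0.527

0.0195 ÷ 0.92262 ÷ 7.78 × (9.37 × 10³) ÷ 48.334 = 0.526646258057…
Multiplication/division keeps the fewest significant figures: 0.0195 → 3 s.f., 0.92262 → 5 s.f., 7.78 → 3 s.f., 9.37 × 10³ → 3 s.f., 48.334 → 5 s.f.; limit is 3.
Rounded to 3 significant figures: 0.527.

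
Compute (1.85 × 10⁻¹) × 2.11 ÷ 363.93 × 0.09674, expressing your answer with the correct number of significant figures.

(1.85 × 10⁻¹) × 2.11 ÷ 363.93 × 0.09674 = 0.000103762973649…
Multiplication/division keeps the fewest significant figures: 1.85 × 10⁻¹ → 3 s.f., 2.11 → 3 s.f., 363.93 → 5 s.f., 0.09674 → 4 s.f.; limit is 3.
Rounded to 3 significant figures: 1.04 × 10⁻⁴.

1.04 × 10⁻⁴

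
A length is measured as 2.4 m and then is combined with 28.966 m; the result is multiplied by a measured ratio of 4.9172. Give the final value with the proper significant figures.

1.54 × 10² m

2.4 m + 28.966 m = 31.366 m; the sum is limited to 1 decimal place (3 s.f.).
Carrying full precision, 31.366 × 4.9172 = 154.2328952 m; 4.9172 has 5 s.f., so the result keeps min(3, 5) = 3 s.f.
Rounded to 3 significant figures: 1.54 × 10² m.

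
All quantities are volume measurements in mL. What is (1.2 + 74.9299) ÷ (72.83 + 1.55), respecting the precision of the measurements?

1.2 + 74.9299 = 76.1299, limited to 1 d.p. → 3 s.f.; 72.83 + 1.55 = 74.38, limited to 2 d.p. → 4 s.f.
Carrying full precision, 76.1299 ÷ 74.38 = 1.02352648561…; keep min(3, 4) = 3 s.f.
Rounded to 3 significant figures: 1.02.

1.02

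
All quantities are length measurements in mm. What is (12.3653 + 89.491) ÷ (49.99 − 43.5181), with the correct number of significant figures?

15.7

12.3653 + 89.491 = 101.8563, limited to 3 d.p. → 6 s.f.; 49.99 − 43.5181 = 6.4719, limited to 2 d.p. → 3 s.f.
Carrying full precision, 101.8563 ÷ 6.4719 = 15.7382376118…; keep min(6, 3) = 3 s.f.
Rounded to 3 significant figures: 15.7.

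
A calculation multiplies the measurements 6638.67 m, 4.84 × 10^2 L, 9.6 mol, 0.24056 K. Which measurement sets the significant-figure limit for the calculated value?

6638.67 m → 6 s.f.; 4.84 × 10^2 L → 3 s.f.; 9.6 mol → 2 s.f.; 0.24056 K → 5 s.f.
The fewest is 2 significant figures, from 9.6 mol.

9.6 mol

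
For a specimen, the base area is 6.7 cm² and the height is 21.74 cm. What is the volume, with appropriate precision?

1.5 × 10^2 cm³

volume = 6.7 cm² × 21.74 cm = 145.658 cm³.
6.7 has 2 significant figures; 21.74 has 4.
Division/multiplication keeps the fewest: 2 significant figures.
Rounded: 1.5 × 10^2 cm³.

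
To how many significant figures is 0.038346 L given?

0.038346: leading zeros are not significant.

5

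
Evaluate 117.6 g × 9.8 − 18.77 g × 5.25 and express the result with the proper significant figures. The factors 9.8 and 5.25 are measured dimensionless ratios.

1.1 × 10³ g

117.6 × 9.8 = 1152.48 → 1.2 × 10³ g (2 s.f., last digit at the 10^2 place).
18.77 × 5.25 = 98.5425 → 98.5 g (3 s.f., last digit at the 10^-1 place).
Difference: 1053.9375 g; keep the coarser place, 10^2.
Result: 1.1 × 10³ g.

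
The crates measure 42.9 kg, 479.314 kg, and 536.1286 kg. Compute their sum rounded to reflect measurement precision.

42.9 kg + 479.314 kg + 536.1286 kg = 1058.3426 kg.
Addition/subtraction keeps the fewest decimal places: 42.9 → 1 decimal place, 479.314 → 3 decimal places, 536.1286 → 4 decimal places; limit is 1.
Rounded to 1 decimal place: 1058.3 kg.

1058.3 kg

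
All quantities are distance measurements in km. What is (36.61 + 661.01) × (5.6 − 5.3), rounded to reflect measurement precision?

36.61 + 661.01 = 697.62, limited to 2 d.p. → 5 s.f.; 5.6 − 5.3 = 0.3, limited to 1 d.p. → 1 s.f.
Carrying full precision, 697.62 × 0.3 = 209.286; keep min(5, 1) = 1 s.f.
Rounded to 1 significant figure: 2 × 10^2 km².

2 × 10^2 km²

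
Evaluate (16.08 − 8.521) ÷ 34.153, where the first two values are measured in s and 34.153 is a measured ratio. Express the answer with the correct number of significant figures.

0.221 s

16.08 s − 8.521 s = 7.559 s; the difference is limited to 2 decimal places (3 s.f.).
Carrying full precision, 7.559 ÷ 34.153 = 0.221327555412… s; 34.153 has 5 s.f., so the result keeps min(3, 5) = 3 s.f.
Rounded to 3 significant figures: 0.221 s.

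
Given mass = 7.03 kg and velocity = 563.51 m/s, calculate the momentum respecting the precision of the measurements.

3.96 × 10³ kg·m/s

momentum = 7.03 kg × 563.51 m/s = 3961.4753 kg·m/s.
7.03 has 3 significant figures; 563.51 has 5.
Division/multiplication keeps the fewest: 3 significant figures.
Rounded: 3.96 × 10³ kg·m/s.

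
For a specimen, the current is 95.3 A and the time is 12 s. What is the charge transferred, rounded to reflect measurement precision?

charge transferred = 95.3 A × 12 s = 1143.6 C.
95.3 has 3 significant figures; 12 has 2.
Division/multiplication keeps the fewest: 2 significant figures.
Rounded: 1.1 × 10³ C.

1.1 × 10³ C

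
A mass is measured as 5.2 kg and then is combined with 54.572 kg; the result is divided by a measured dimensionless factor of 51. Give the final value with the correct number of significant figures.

5.2 kg + 54.572 kg = 59.772 kg; the sum is limited to 1 decimal place (3 s.f.).
Carrying full precision, 59.772 ÷ 51 = 1.172 kg; 51 has 2 s.f., so the result keeps min(3, 2) = 2 s.f.
Rounded to 2 significant figures: 1.2 kg.

1.2 kg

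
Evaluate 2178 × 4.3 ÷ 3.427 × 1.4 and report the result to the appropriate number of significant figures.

2178 × 4.3 ÷ 3.427 × 1.4 = 3825.95856434…
Multiplication/division keeps the fewest significant figures: 2178 → 4 s.f., 4.3 → 2 s.f., 3.427 → 4 s.f., 1.4 → 2 s.f.; limit is 2.
Rounded to 2 significant figures: 3.8 × 10^3.

3.8 × 10^3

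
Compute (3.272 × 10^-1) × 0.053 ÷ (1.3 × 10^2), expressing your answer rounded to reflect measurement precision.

(3.272 × 10^-1) × 0.053 ÷ (1.3 × 10^2) = 0.000133396923077…
Multiplication/division keeps the fewest significant figures: 3.272 × 10^-1 → 4 s.f., 0.053 → 2 s.f., 1.3 × 10^2 → 2 s.f.; limit is 2.
Rounded to 2 significant figures: 1.3 × 10^-4.

1.3 × 10^-4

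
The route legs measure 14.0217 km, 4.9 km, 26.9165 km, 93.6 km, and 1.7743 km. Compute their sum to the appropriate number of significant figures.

14.0217 km + 4.9 km + 26.9165 km + 93.6 km + 1.7743 km = 141.2125 km.
Addition/subtraction keeps the fewest decimal places: 14.0217 → 4 decimal places, 4.9 → 1 decimal place, 26.9165 → 4 decimal places, 93.6 → 1 decimal place, 1.7743 → 4 decimal places; limit is 1.
Rounded to 1 decimal place: 141.2 km.

141.2 km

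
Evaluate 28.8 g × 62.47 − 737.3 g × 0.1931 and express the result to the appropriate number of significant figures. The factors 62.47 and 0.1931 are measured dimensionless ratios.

1.66 × 10^3 g

28.8 × 62.47 = 1799.136 → 1.80 × 10^3 g (3 s.f., last digit at the 10^1 place).
737.3 × 0.1931 = 142.37263 → 1.424 × 10^2 g (4 s.f., last digit at the 10^-1 place).
Difference: 1656.76337 g; keep the coarser place, 10^1.
Result: 1.66 × 10^3 g.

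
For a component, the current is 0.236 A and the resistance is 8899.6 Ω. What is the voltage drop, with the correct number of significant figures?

voltage drop = 0.236 A × 8899.6 Ω = 2100.3056 V.
0.236 has 3 significant figures; 8899.6 has 5.
Division/multiplication keeps the fewest: 3 significant figures.
Rounded: 2.10 × 10³ V.

2.10 × 10³ V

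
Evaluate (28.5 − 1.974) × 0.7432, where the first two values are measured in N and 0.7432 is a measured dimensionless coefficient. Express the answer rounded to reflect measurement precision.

19.7 N

28.5 N − 1.974 N = 26.526 N; the difference is limited to 1 decimal place (3 s.f.).
Carrying full precision, 26.526 × 0.7432 = 19.7141232 N; 0.7432 has 4 s.f., so the result keeps min(3, 4) = 3 s.f.
Rounded to 3 significant figures: 19.7 N.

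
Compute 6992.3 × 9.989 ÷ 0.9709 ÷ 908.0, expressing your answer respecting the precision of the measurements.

79.23

6992.3 × 9.989 ÷ 0.9709 ÷ 908.0 = 79.2285516232…
Multiplication/division keeps the fewest significant figures: 6992.3 → 5 s.f., 9.989 → 4 s.f., 0.9709 → 4 s.f., 908.0 → 4 s.f.; limit is 4.
Rounded to 4 significant figures: 79.23.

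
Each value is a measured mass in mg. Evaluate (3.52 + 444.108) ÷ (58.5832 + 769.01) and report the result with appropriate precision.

3.52 + 444.108 = 447.628, limited to 2 d.p. → 5 s.f.; 58.5832 + 769.01 = 827.5932, limited to 2 d.p. → 5 s.f.
Carrying full precision, 447.628 ÷ 827.5932 = 0.540879262904…; keep min(5, 5) = 5 s.f.
Rounded to 5 significant figures: 0.54088.

0.54088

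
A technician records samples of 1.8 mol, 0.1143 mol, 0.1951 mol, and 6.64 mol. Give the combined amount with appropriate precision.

1.8 mol + 0.1143 mol + 0.1951 mol + 6.64 mol = 8.7494 mol.
Addition/subtraction keeps the fewest decimal places: 1.8 → 1 decimal place, 0.1143 → 4 decimal places, 0.1951 → 4 decimal places, 6.64 → 2 decimal places; limit is 1.
Rounded to 1 decimal place: 8.7 mol.

8.7 mol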